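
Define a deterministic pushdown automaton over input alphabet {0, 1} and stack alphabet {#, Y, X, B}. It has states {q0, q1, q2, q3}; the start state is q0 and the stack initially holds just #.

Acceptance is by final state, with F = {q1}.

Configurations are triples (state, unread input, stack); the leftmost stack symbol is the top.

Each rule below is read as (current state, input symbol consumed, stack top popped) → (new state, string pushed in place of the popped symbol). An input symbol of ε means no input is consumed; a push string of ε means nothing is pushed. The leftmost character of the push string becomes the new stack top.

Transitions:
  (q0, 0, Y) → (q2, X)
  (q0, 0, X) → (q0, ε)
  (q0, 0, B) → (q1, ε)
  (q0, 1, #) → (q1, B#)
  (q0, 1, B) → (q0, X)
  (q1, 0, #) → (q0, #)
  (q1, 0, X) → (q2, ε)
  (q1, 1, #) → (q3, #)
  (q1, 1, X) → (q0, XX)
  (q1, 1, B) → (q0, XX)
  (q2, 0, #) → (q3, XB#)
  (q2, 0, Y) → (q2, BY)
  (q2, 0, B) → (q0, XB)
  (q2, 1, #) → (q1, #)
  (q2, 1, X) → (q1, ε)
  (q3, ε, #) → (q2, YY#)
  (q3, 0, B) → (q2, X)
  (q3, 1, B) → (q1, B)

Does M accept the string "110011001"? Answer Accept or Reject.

(q0, 110011001, #) ⊢ (q1, 10011001, B#) ⊢ (q0, 0011001, XX#) ⊢ (q0, 011001, X#) ⊢ (q0, 11001, #) ⊢ (q1, 1001, B#) ⊢ (q0, 001, XX#) ⊢ (q0, 01, X#) ⊢ (q0, 1, #) ⊢ (q1, ε, B#)
All input consumed; state q1 ∈ F.

Accept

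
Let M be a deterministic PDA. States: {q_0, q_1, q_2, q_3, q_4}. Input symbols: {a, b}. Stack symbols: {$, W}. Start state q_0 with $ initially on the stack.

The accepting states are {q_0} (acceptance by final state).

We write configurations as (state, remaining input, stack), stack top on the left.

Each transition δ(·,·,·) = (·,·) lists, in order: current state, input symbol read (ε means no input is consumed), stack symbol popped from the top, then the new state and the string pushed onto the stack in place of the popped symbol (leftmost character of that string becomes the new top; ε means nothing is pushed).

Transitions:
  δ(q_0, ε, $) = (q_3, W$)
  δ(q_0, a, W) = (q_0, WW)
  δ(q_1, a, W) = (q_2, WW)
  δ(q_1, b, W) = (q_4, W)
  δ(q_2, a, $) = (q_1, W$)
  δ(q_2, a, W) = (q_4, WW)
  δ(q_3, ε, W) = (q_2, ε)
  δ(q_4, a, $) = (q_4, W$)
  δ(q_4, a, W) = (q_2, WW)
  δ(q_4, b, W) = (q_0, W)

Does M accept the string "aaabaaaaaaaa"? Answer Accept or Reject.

Accept

(q_0, aaabaaaaaaaa, $)
  ε-move, top $: go to q_3, push W$ → (q_3, aaabaaaaaaaa, W$)
  ε-move, top W: go to q_2, push ε → (q_2, aaabaaaaaaaa, $)
  read a, top $: go to q_1, push W$ → (q_1, aabaaaaaaaa, W$)
  read a, top W: go to q_2, push WW → (q_2, abaaaaaaaa, WW$)
  read a, top W: go to q_4, push WW → (q_4, baaaaaaaa, WWW$)
  read b, top W: go to q_0, push W → (q_0, aaaaaaaa, WWW$)
  read a, top W: go to q_0, push WW → (q_0, aaaaaaa, WWWW$)
  read a, top W: go to q_0, push WW → (q_0, aaaaaa, WWWWW$)
  read a, top W: go to q_0, push WW → (q_0, aaaaa, WWWWWW$)
  read a, top W: go to q_0, push WW → (q_0, aaaa, WWWWWWW$)
  read a, top W: go to q_0, push WW → (q_0, aaa, WWWWWWWW$)
  read a, top W: go to q_0, push WW → (q_0, aa, WWWWWWWWW$)
  read a, top W: go to q_0, push WW → (q_0, a, WWWWWWWWWW$)
  read a, top W: go to q_0, push WW → (q_0, ε, WWWWWWWWWWW$)
All input consumed; state q_0 ∈ F.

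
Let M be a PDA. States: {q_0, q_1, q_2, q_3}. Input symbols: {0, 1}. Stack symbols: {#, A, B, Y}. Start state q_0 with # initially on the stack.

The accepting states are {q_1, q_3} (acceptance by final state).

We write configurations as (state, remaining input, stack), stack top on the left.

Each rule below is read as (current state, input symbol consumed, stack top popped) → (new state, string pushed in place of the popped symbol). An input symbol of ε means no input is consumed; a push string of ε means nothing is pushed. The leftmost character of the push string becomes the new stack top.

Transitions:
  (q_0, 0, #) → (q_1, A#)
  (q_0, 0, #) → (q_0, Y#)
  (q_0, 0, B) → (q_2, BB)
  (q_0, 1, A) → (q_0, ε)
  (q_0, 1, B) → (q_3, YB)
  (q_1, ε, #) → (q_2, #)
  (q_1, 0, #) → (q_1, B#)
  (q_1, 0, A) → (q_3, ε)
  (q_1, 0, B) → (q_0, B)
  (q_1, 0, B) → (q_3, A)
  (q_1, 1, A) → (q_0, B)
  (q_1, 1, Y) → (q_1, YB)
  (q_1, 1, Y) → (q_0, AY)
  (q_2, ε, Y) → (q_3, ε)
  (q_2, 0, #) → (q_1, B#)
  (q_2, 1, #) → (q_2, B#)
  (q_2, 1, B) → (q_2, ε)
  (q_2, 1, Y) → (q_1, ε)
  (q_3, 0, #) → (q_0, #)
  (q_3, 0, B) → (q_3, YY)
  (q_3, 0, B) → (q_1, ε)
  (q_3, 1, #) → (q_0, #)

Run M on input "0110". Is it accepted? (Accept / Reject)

No computation consumes all input and reaches a final state.

Reject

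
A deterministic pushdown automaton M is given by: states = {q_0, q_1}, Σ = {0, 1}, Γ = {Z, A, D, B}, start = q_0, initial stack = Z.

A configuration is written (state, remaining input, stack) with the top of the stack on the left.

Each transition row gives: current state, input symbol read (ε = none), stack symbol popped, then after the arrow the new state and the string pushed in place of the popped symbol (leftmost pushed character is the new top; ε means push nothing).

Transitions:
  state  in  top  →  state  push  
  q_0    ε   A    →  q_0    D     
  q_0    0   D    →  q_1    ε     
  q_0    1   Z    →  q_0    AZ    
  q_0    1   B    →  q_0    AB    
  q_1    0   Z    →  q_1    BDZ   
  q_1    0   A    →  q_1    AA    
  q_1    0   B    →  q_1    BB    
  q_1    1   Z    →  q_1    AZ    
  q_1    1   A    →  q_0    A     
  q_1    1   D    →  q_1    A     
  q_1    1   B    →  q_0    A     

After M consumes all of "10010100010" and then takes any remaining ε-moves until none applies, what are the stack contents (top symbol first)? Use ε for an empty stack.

(q_0, 10010100010, Z) ⊢ (q_0, 0010100010, AZ) ⊢ (q_0, 0010100010, DZ) ⊢ (q_1, 010100010, Z) ⊢ (q_1, 10100010, BDZ) ⊢ (q_0, 0100010, ADZ) ⊢ (q_0, 0100010, DDZ) ⊢ (q_1, 100010, DZ) ⊢ (q_1, 00010, AZ) ⊢ (q_1, 0010, AAZ) ⊢ (q_1, 010, AAAZ) ⊢ (q_1, 10, AAAAZ) ⊢ (q_0, 0, AAAAZ) ⊢ (q_0, 0, DAAAZ) ⊢ (q_1, ε, AAAZ)
All input consumed in state q_1 with stack AAAZ.

AAAZ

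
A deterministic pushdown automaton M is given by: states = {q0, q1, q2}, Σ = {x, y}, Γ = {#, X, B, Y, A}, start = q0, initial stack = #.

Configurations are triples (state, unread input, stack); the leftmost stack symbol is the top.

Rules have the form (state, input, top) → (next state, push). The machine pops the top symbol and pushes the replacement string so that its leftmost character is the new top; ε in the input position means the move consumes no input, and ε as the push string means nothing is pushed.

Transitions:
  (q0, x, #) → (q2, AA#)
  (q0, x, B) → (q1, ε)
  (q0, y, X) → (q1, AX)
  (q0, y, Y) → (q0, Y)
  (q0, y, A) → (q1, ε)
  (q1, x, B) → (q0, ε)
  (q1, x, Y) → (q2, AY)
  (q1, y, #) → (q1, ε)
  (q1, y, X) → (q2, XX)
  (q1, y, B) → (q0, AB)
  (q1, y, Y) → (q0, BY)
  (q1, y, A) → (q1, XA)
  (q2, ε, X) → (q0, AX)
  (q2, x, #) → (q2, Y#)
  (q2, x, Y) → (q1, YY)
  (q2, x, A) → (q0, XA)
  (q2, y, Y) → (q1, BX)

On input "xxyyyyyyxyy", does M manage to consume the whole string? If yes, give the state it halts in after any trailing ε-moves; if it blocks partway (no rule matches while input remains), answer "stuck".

stuck

(q0, xxyyyyyyxyy, #)
  read x, top #: go to q2, push AA# → (q2, xyyyyyyxyy, AA#)
  read x, top A: go to q0, push XA → (q0, yyyyyyxyy, XAA#)
  read y, top X: go to q1, push AX → (q1, yyyyyxyy, AXAA#)
  read y, top A: go to q1, push XA → (q1, yyyyxyy, XAXAA#)
  read y, top X: go to q2, push XX → (q2, yyyxyy, XXAXAA#)
  ε-move, top X: go to q0, push AX → (q0, yyyxyy, AXXAXAA#)
  read y, top A: go to q1, push ε → (q1, yyxyy, XXAXAA#)
  read y, top X: go to q2, push XX → (q2, yxyy, XXXAXAA#)
  ε-move, top X: go to q0, push AX → (q0, yxyy, AXXXAXAA#)
  read y, top A: go to q1, push ε → (q1, xyy, XXXAXAA#)
No transition for (q1, x, top X); M blocks with input xyy remaining.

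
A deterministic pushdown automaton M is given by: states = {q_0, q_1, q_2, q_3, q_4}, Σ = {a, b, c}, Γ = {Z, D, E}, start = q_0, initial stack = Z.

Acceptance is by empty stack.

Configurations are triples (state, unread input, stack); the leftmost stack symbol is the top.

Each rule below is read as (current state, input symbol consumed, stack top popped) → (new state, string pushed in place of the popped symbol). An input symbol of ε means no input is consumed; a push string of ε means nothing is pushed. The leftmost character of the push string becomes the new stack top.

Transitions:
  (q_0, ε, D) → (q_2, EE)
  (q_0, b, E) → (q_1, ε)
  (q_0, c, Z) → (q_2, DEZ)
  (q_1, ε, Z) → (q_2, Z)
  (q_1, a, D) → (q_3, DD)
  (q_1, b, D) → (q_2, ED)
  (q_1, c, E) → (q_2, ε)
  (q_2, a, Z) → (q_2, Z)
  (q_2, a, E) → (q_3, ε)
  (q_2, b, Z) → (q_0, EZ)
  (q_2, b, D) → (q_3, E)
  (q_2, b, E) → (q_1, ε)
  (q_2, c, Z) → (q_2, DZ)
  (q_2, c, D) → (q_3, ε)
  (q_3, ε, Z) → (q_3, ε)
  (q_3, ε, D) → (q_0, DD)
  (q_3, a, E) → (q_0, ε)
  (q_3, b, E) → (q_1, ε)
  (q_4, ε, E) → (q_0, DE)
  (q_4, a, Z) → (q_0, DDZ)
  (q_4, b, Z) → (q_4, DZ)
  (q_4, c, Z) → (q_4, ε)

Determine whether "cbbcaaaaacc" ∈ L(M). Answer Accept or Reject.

(q_0, cbbcaaaaacc, Z)
  read c, top Z: go to q_2, push DEZ → (q_2, bbcaaaaacc, DEZ)
  read b, top D: go to q_3, push E → (q_3, bcaaaaacc, EEZ)
  read b, top E: go to q_1, push ε → (q_1, caaaaacc, EZ)
  read c, top E: go to q_2, push ε → (q_2, aaaaacc, Z)
  read a, top Z: go to q_2, push Z → (q_2, aaaacc, Z)
  read a, top Z: go to q_2, push Z → (q_2, aaacc, Z)
  read a, top Z: go to q_2, push Z → (q_2, aacc, Z)
  read a, top Z: go to q_2, push Z → (q_2, acc, Z)
  read a, top Z: go to q_2, push Z → (q_2, cc, Z)
  read c, top Z: go to q_2, push DZ → (q_2, c, DZ)
  read c, top D: go to q_3, push ε → (q_3, ε, Z)
  ε-move, top Z: go to q_3, push ε → (q_3, ε, ε)
All input consumed and the stack is empty.

Accept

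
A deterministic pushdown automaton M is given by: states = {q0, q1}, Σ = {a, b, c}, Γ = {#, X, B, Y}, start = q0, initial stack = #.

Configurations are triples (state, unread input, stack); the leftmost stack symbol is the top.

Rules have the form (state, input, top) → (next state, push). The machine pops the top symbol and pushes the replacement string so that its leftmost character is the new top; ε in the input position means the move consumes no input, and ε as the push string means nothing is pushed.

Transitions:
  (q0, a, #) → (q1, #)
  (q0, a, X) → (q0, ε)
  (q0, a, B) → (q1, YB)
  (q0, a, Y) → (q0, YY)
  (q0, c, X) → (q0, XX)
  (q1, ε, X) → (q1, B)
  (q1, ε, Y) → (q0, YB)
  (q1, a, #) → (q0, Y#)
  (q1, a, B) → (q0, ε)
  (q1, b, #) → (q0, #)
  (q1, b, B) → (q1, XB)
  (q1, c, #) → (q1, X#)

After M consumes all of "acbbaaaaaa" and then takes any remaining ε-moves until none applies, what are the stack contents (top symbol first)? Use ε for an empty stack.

(q0, acbbaaaaaa, #) ⊢ (q1, cbbaaaaaa, #) ⊢ (q1, bbaaaaaa, X#) ⊢ (q1, bbaaaaaa, B#) ⊢ (q1, baaaaaa, XB#) ⊢ (q1, baaaaaa, BB#) ⊢ (q1, aaaaaa, XBB#) ⊢ (q1, aaaaaa, BBB#) ⊢ (q0, aaaaa, BB#) ⊢ (q1, aaaa, YBB#) ⊢ (q0, aaaa, YBBB#) ⊢ (q0, aaa, YYBBB#) ⊢ (q0, aa, YYYBBB#) ⊢ (q0, a, YYYYBBB#) ⊢ (q0, ε, YYYYYBBB#)
All input consumed in state q0 with stack YYYYYBBB#.

YYYYYBBB#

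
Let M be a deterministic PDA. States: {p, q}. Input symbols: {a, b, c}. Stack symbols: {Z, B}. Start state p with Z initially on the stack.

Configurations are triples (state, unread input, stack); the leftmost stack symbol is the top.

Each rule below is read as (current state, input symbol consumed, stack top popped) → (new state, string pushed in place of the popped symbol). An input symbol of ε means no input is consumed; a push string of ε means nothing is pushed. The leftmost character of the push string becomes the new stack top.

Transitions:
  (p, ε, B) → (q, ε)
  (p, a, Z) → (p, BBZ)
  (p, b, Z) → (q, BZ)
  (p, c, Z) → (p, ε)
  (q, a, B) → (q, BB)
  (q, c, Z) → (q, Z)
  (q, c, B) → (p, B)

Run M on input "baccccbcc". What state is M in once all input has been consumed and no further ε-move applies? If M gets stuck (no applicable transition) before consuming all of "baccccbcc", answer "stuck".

stuck

(p, baccccbcc, Z)
  read b, top Z: go to q, push BZ → (q, accccbcc, BZ)
  read a, top B: go to q, push BB → (q, ccccbcc, BBZ)
  read c, top B: go to p, push B → (p, cccbcc, BBZ)
  ε-move, top B: go to q, push ε → (q, cccbcc, BZ)
  read c, top B: go to p, push B → (p, ccbcc, BZ)
  ε-move, top B: go to q, push ε → (q, ccbcc, Z)
  read c, top Z: go to q, push Z → (q, cbcc, Z)
  read c, top Z: go to q, push Z → (q, bcc, Z)
No transition for (q, b, top Z); M blocks with input bcc remaining.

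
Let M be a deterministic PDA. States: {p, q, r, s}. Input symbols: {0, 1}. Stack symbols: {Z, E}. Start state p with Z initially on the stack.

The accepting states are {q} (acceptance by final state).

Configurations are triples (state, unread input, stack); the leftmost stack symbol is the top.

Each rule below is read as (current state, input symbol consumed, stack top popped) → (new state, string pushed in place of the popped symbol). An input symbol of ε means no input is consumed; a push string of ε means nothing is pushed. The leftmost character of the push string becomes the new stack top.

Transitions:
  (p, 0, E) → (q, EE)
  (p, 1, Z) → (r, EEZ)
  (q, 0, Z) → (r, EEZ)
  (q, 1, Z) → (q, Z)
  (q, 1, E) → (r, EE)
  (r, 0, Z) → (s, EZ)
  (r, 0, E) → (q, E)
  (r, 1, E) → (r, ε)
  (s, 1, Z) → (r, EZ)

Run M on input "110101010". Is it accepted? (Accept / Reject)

Accept

(p, 110101010, Z) ⊢ (r, 10101010, EEZ) ⊢ (r, 0101010, EZ) ⊢ (q, 101010, EZ) ⊢ (r, 01010, EEZ) ⊢ (q, 1010, EEZ) ⊢ (r, 010, EEEZ) ⊢ (q, 10, EEEZ) ⊢ (r, 0, EEEEZ) ⊢ (q, ε, EEEEZ)
All input consumed; state q ∈ F.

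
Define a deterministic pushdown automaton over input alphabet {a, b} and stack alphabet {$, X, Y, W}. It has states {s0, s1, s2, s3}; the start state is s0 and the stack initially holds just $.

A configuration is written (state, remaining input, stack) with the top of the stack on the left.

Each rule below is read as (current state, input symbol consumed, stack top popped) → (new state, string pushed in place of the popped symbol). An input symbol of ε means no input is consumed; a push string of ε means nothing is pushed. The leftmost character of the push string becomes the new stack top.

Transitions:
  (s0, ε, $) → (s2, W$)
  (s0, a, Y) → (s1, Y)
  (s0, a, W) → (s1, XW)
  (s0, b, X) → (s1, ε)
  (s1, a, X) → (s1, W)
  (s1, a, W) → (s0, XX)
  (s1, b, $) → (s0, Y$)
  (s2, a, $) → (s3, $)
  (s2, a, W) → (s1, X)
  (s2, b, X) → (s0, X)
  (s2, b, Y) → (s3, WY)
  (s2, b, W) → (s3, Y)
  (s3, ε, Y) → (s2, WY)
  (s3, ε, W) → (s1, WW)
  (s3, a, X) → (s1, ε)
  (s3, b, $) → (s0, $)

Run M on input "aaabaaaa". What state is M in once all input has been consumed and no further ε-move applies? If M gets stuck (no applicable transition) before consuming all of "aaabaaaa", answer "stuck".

(s0, aaabaaaa, $) ⊢ (s2, aaabaaaa, W$) ⊢ (s1, aabaaaa, X$) ⊢ (s1, abaaaa, W$) ⊢ (s0, baaaa, XX$) ⊢ (s1, aaaa, X$) ⊢ (s1, aaa, W$) ⊢ (s0, aa, XX$)
No transition for (s0, a, top X); M blocks with input aa remaining.

stuck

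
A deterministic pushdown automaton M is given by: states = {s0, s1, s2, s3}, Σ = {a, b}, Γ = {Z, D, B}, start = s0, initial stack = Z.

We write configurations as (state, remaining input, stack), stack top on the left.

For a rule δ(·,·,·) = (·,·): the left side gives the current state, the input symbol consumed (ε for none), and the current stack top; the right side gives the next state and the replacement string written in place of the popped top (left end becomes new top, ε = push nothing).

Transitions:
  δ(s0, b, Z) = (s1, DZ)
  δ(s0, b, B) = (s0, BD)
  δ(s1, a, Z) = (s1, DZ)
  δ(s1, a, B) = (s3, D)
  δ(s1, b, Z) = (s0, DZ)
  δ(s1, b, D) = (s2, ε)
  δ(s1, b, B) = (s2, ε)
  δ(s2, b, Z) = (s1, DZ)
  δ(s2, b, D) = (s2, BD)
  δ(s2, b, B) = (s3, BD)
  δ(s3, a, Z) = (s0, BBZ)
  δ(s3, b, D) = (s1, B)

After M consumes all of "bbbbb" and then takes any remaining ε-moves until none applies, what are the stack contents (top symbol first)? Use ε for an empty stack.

(s0, bbbbb, Z) ⊢ (s1, bbbb, DZ) ⊢ (s2, bbb, Z) ⊢ (s1, bb, DZ) ⊢ (s2, b, Z) ⊢ (s1, ε, DZ)
All input consumed in state s1 with stack DZ.

DZ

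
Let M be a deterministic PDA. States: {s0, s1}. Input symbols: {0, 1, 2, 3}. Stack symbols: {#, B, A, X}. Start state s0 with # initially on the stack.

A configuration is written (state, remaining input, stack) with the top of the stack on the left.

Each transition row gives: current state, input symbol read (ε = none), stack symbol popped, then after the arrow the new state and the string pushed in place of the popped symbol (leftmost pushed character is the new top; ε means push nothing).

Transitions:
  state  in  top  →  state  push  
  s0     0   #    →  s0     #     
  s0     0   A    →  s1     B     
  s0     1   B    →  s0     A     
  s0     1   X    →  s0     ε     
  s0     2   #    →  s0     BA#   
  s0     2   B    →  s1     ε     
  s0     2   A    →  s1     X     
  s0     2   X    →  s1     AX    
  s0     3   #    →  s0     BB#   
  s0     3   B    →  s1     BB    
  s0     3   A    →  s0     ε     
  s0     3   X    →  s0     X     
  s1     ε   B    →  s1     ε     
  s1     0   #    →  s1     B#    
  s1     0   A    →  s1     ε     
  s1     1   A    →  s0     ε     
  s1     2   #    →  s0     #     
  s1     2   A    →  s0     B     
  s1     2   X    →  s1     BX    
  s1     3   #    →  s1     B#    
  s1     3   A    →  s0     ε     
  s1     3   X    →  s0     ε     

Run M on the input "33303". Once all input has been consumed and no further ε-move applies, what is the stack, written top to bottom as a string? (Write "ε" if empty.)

(s0, 33303, #) ⊢ (s0, 3303, BB#) ⊢ (s1, 303, BBB#) ⊢ (s1, 303, BB#) ⊢ (s1, 303, B#) ⊢ (s1, 303, #) ⊢ (s1, 03, B#) ⊢ (s1, 03, #) ⊢ (s1, 3, B#) ⊢ (s1, 3, #) ⊢ (s1, ε, B#) ⊢ (s1, ε, #)
All input consumed in state s1 with stack #.

#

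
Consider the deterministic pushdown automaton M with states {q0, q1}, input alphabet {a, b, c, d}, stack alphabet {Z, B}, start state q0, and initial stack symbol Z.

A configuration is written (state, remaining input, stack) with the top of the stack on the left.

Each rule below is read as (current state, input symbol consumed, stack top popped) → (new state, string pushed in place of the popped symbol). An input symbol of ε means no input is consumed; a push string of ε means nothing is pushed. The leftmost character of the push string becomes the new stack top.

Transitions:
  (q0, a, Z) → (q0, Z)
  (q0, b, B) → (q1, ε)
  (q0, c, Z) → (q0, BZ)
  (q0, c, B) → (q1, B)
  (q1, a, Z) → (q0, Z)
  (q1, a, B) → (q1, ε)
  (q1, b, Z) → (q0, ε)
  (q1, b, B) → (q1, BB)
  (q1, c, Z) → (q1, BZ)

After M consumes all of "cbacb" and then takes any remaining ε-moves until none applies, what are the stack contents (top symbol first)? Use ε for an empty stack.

Z

(q0, cbacb, Z)
  read c, top Z: go to q0, push BZ → (q0, bacb, BZ)
  read b, top B: go to q1, push ε → (q1, acb, Z)
  read a, top Z: go to q0, push Z → (q0, cb, Z)
  read c, top Z: go to q0, push BZ → (q0, b, BZ)
  read b, top B: go to q1, push ε → (q1, ε, Z)
All input consumed in state q1 with stack Z.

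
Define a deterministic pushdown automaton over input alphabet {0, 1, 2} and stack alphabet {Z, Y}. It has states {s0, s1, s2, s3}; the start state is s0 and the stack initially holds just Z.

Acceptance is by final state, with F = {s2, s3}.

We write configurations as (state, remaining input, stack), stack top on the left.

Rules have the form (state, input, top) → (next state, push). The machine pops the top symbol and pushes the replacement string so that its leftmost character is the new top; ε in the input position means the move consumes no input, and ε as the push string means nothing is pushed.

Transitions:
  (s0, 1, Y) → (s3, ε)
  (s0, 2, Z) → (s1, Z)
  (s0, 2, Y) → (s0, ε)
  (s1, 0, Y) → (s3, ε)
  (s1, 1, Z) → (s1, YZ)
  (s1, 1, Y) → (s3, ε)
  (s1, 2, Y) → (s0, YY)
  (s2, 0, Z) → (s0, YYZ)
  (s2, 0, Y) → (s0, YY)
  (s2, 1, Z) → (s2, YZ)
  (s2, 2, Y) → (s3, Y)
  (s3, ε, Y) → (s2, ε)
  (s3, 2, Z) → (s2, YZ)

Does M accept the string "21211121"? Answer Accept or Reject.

(s0, 21211121, Z) ⊢ (s1, 1211121, Z) ⊢ (s1, 211121, YZ) ⊢ (s0, 11121, YYZ) ⊢ (s3, 1121, YZ) ⊢ (s2, 1121, Z) ⊢ (s2, 121, YZ)
No transition applies at (s2, 121, YZ); input not fully consumed.

Reject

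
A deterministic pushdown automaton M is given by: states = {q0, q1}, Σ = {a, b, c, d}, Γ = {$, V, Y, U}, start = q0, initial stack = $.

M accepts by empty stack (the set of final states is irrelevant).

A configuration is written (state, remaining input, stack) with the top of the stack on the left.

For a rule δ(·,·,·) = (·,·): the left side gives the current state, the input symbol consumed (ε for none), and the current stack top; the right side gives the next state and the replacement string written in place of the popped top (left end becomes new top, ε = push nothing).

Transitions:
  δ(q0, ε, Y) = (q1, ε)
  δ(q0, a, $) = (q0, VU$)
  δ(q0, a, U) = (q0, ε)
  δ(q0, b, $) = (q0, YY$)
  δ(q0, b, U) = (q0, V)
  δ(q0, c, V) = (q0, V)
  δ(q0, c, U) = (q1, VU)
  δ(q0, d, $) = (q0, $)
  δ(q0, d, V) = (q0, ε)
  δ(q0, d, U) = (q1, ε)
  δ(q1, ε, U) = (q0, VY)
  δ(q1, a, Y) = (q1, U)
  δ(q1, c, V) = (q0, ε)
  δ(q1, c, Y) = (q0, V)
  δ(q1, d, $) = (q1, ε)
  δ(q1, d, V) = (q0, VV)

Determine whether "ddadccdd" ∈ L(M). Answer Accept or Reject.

(q0, ddadccdd, $) ⊢ (q0, dadccdd, $) ⊢ (q0, adccdd, $) ⊢ (q0, dccdd, VU$) ⊢ (q0, ccdd, U$) ⊢ (q1, cdd, VU$) ⊢ (q0, dd, U$) ⊢ (q1, d, $) ⊢ (q1, ε, ε)
All input consumed and the stack is empty.

Accept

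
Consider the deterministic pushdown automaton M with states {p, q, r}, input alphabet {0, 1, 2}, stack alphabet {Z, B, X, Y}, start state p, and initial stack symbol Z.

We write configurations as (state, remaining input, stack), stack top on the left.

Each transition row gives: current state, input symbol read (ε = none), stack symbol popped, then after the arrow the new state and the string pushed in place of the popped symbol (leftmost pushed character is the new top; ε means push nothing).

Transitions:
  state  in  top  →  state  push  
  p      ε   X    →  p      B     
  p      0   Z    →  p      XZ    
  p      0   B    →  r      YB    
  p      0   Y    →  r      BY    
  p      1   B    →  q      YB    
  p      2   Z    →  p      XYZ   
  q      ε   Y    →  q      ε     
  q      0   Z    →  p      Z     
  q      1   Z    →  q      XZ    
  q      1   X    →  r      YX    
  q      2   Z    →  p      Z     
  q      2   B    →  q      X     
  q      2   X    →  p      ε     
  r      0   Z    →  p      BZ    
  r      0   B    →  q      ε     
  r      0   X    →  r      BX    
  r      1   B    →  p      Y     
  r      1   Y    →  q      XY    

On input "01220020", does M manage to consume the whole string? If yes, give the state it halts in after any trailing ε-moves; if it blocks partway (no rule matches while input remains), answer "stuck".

stuck

(p, 01220020, Z)
  read 0, top Z: go to p, push XZ → (p, 1220020, XZ)
  ε-move, top X: go to p, push B → (p, 1220020, BZ)
  read 1, top B: go to q, push YB → (q, 220020, YBZ)
  ε-move, top Y: go to q, push ε → (q, 220020, BZ)
  read 2, top B: go to q, push X → (q, 20020, XZ)
  read 2, top X: go to p, push ε → (p, 0020, Z)
  read 0, top Z: go to p, push XZ → (p, 020, XZ)
  ε-move, top X: go to p, push B → (p, 020, BZ)
  read 0, top B: go to r, push YB → (r, 20, YBZ)
No transition for (r, 2, top Y); M blocks with input 20 remaining.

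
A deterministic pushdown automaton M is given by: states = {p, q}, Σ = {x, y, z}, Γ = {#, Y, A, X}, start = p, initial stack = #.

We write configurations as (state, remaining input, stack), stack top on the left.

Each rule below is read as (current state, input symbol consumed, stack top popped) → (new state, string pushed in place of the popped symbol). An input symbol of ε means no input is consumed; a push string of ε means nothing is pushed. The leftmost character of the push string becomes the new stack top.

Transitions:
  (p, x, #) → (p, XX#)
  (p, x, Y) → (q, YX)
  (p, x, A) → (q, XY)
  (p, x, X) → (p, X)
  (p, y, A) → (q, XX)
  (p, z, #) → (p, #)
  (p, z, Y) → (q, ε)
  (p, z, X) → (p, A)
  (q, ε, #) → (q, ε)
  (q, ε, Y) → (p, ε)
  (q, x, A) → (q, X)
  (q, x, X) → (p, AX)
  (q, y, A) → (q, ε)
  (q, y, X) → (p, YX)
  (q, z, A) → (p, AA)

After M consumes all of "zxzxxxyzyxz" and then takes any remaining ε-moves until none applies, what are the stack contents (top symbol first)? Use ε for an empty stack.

AXYXYX#

(p, zxzxxxyzyxz, #)
  read z, top #: go to p, push # → (p, xzxxxyzyxz, #)
  read x, top #: go to p, push XX# → (p, zxxxyzyxz, XX#)
  read z, top X: go to p, push A → (p, xxxyzyxz, AX#)
  read x, top A: go to q, push XY → (q, xxyzyxz, XYX#)
  read x, top X: go to p, push AX → (p, xyzyxz, AXYX#)
  read x, top A: go to q, push XY → (q, yzyxz, XYXYX#)
  read y, top X: go to p, push YX → (p, zyxz, YXYXYX#)
  read z, top Y: go to q, push ε → (q, yxz, XYXYX#)
  read y, top X: go to p, push YX → (p, xz, YXYXYX#)
  read x, top Y: go to q, push YX → (q, z, YXXYXYX#)
  ε-move, top Y: go to p, push ε → (p, z, XXYXYX#)
  read z, top X: go to p, push A → (p, ε, AXYXYX#)
All input consumed in state p with stack AXYXYX#.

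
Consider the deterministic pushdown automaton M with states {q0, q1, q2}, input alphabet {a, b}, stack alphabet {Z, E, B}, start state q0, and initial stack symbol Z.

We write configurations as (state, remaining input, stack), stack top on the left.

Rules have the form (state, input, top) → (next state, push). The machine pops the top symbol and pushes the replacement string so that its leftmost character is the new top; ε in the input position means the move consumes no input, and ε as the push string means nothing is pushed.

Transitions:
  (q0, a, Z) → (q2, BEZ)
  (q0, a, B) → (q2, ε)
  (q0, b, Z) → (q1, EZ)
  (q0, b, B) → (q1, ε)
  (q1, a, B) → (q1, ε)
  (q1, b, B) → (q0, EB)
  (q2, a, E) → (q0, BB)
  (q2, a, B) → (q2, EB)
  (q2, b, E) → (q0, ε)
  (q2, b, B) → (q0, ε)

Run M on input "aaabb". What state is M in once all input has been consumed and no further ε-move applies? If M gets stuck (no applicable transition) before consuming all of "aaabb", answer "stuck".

(q0, aaabb, Z) ⊢ (q2, aabb, BEZ) ⊢ (q2, abb, EBEZ) ⊢ (q0, bb, BBBEZ) ⊢ (q1, b, BBEZ) ⊢ (q0, ε, EBBEZ)
All input consumed; M is in state q0.

q0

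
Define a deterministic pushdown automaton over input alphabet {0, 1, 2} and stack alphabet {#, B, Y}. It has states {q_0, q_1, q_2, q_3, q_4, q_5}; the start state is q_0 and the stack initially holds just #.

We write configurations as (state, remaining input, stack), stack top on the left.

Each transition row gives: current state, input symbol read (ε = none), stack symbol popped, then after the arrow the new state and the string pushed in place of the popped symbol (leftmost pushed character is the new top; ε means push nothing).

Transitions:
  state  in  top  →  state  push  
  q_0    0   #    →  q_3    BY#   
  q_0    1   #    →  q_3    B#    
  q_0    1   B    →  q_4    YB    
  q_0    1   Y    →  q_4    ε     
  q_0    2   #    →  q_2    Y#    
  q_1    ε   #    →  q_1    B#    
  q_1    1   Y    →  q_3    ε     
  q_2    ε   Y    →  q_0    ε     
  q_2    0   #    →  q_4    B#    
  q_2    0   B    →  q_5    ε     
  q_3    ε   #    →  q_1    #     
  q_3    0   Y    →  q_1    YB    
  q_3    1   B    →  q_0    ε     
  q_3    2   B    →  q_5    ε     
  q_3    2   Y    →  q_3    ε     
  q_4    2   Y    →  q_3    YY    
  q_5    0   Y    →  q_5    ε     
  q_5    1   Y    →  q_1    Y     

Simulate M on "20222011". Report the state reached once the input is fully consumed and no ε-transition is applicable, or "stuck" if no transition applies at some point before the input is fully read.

(q_0, 20222011, #)
  read 2, top #: go to q_2, push Y# → (q_2, 0222011, Y#)
  ε-move, top Y: go to q_0, push ε → (q_0, 0222011, #)
  read 0, top #: go to q_3, push BY# → (q_3, 222011, BY#)
  read 2, top B: go to q_5, push ε → (q_5, 22011, Y#)
No transition for (q_5, 2, top Y); M blocks with input 22011 remaining.

stuck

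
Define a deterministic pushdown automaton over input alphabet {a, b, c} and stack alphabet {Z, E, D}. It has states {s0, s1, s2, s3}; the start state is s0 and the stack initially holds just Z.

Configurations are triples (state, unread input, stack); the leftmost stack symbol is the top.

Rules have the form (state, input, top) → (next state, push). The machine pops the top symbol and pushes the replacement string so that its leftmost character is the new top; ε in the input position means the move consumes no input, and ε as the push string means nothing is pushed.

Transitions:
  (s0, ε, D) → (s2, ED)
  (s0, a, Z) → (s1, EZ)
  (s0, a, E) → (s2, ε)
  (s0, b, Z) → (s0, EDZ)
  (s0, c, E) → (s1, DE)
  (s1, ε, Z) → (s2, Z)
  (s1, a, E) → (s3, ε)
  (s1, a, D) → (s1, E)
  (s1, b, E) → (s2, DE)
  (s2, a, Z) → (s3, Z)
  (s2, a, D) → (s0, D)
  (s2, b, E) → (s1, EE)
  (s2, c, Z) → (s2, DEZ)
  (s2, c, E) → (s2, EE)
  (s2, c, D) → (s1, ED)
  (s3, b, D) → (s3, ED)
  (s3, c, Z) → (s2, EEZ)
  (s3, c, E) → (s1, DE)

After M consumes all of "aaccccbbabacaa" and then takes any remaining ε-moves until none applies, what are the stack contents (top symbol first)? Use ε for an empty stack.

EDEEEEEEZ

(s0, aaccccbbabacaa, Z)
  read a, top Z: go to s1, push EZ → (s1, accccbbabacaa, EZ)
  read a, top E: go to s3, push ε → (s3, ccccbbabacaa, Z)
  read c, top Z: go to s2, push EEZ → (s2, cccbbabacaa, EEZ)
  read c, top E: go to s2, push EE → (s2, ccbbabacaa, EEEZ)
  read c, top E: go to s2, push EE → (s2, cbbabacaa, EEEEZ)
  read c, top E: go to s2, push EE → (s2, bbabacaa, EEEEEZ)
  read b, top E: go to s1, push EE → (s1, babacaa, EEEEEEZ)
  read b, top E: go to s2, push DE → (s2, abacaa, DEEEEEEZ)
  read a, top D: go to s0, push D → (s0, bacaa, DEEEEEEZ)
  ε-move, top D: go to s2, push ED → (s2, bacaa, EDEEEEEEZ)
  read b, top E: go to s1, push EE → (s1, acaa, EEDEEEEEEZ)
  read a, top E: go to s3, push ε → (s3, caa, EDEEEEEEZ)
  read c, top E: go to s1, push DE → (s1, aa, DEDEEEEEEZ)
  read a, top D: go to s1, push E → (s1, a, EEDEEEEEEZ)
  read a, top E: go to s3, push ε → (s3, ε, EDEEEEEEZ)
All input consumed in state s3 with stack EDEEEEEEZ.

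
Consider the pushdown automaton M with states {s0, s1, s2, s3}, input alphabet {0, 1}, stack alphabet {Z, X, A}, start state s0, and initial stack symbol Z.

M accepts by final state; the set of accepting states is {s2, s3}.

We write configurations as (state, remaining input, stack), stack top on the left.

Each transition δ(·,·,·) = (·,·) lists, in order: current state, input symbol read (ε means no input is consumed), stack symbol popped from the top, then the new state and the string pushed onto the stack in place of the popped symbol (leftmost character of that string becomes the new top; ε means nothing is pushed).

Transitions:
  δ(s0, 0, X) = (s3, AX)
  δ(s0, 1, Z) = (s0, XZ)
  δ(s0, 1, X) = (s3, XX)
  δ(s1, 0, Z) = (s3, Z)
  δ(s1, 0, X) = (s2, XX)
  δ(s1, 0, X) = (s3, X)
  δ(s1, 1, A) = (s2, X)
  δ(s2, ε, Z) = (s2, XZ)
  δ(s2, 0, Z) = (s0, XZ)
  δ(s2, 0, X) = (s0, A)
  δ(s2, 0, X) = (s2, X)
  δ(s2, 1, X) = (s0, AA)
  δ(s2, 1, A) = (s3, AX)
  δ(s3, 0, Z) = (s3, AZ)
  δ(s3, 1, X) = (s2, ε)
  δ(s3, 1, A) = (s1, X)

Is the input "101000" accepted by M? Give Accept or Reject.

Accept

One accepting computation: (s0, 101000, Z) ⊢ (s0, 01000, XZ) ⊢ (s3, 1000, AXZ) ⊢ (s1, 000, XXZ) ⊢ (s2, 00, XXXZ) ⊢ (s2, 0, XXXZ) ⊢ (s2, ε, XXXZ)
All input consumed and state s2 ∈ F.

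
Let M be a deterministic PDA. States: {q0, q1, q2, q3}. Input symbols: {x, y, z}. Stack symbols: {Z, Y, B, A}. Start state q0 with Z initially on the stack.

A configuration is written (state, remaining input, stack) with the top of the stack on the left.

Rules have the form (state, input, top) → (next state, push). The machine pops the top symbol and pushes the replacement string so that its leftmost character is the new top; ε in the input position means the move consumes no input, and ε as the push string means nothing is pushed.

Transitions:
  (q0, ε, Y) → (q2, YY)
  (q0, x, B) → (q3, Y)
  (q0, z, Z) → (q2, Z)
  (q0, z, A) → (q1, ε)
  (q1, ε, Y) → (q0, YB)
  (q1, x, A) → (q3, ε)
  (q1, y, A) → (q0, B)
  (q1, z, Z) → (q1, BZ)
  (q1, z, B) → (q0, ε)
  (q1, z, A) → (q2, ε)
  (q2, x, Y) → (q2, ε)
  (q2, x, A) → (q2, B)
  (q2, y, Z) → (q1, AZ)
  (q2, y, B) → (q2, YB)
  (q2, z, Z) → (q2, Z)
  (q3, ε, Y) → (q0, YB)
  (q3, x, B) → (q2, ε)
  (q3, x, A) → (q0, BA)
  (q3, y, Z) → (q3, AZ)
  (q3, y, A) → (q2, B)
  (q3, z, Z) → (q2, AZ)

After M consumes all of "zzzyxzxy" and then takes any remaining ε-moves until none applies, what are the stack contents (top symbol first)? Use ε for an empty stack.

YBZ

(q0, zzzyxzxy, Z)
  read z, top Z: go to q2, push Z → (q2, zzyxzxy, Z)
  read z, top Z: go to q2, push Z → (q2, zyxzxy, Z)
  read z, top Z: go to q2, push Z → (q2, yxzxy, Z)
  read y, top Z: go to q1, push AZ → (q1, xzxy, AZ)
  read x, top A: go to q3, push ε → (q3, zxy, Z)
  read z, top Z: go to q2, push AZ → (q2, xy, AZ)
  read x, top A: go to q2, push B → (q2, y, BZ)
  read y, top B: go to q2, push YB → (q2, ε, YBZ)
All input consumed in state q2 with stack YBZ.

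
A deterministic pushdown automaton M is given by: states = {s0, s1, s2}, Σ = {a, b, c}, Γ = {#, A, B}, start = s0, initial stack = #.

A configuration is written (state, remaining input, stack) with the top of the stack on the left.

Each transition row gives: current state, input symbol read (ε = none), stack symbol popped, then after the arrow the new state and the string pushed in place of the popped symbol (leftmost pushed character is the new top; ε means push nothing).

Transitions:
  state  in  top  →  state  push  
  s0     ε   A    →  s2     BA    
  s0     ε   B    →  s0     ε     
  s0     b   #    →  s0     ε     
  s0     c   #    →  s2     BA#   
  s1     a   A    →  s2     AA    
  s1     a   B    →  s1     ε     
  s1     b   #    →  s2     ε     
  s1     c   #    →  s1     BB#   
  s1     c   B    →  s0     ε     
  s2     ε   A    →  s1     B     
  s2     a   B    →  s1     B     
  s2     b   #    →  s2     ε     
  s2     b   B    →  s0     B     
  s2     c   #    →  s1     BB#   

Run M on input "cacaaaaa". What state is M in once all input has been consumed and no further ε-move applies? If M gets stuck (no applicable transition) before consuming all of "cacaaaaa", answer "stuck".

s1

(s0, cacaaaaa, #)
  read c, top #: go to s2, push BA# → (s2, acaaaaa, BA#)
  read a, top B: go to s1, push B → (s1, caaaaa, BA#)
  read c, top B: go to s0, push ε → (s0, aaaaa, A#)
  ε-move, top A: go to s2, push BA → (s2, aaaaa, BA#)
  read a, top B: go to s1, push B → (s1, aaaa, BA#)
  read a, top B: go to s1, push ε → (s1, aaa, A#)
  read a, top A: go to s2, push AA → (s2, aa, AA#)
  ε-move, top A: go to s1, push B → (s1, aa, BA#)
  read a, top B: go to s1, push ε → (s1, a, A#)
  read a, top A: go to s2, push AA → (s2, ε, AA#)
  ε-move, top A: go to s1, push B → (s1, ε, BA#)
All input consumed; M is in state s1.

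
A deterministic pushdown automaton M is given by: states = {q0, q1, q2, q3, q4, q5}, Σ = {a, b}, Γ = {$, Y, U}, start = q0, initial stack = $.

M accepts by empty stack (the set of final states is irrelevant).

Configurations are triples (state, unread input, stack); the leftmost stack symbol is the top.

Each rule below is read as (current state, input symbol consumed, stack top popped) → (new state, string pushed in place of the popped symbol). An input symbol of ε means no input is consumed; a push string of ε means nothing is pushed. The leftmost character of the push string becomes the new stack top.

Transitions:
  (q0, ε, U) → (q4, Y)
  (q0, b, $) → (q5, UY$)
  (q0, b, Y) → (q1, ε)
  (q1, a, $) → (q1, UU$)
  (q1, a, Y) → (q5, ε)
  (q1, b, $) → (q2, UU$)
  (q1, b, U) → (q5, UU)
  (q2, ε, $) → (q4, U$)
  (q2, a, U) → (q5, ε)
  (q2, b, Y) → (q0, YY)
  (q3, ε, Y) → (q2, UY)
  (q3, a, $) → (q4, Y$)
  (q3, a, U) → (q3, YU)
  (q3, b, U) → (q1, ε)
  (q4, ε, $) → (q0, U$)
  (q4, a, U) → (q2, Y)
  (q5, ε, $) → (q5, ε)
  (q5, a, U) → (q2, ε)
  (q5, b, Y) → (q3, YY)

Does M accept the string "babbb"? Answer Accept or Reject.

Reject

(q0, babbb, $) ⊢ (q5, abbb, UY$) ⊢ (q2, bbb, Y$) ⊢ (q0, bb, YY$) ⊢ (q1, b, Y$)
No transition applies at (q1, b, Y$); input not fully consumed.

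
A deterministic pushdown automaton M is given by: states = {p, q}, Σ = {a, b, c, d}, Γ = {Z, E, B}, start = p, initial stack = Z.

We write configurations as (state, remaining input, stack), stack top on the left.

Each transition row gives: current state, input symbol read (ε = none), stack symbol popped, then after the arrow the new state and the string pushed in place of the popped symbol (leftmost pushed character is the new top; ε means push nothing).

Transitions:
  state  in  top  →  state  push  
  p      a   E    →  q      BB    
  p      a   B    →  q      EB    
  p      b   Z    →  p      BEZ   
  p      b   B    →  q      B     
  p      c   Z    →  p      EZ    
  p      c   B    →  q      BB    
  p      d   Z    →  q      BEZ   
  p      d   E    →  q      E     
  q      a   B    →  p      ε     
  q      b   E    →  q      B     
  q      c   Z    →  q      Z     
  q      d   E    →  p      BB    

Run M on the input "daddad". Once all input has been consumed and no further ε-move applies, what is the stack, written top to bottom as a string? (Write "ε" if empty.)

BBBBZ

(p, daddad, Z)
  read d, top Z: go to q, push BEZ → (q, addad, BEZ)
  read a, top B: go to p, push ε → (p, ddad, EZ)
  read d, top E: go to q, push E → (q, dad, EZ)
  read d, top E: go to p, push BB → (p, ad, BBZ)
  read a, top B: go to q, push EB → (q, d, EBBZ)
  read d, top E: go to p, push BB → (p, ε, BBBBZ)
All input consumed in state p with stack BBBBZ.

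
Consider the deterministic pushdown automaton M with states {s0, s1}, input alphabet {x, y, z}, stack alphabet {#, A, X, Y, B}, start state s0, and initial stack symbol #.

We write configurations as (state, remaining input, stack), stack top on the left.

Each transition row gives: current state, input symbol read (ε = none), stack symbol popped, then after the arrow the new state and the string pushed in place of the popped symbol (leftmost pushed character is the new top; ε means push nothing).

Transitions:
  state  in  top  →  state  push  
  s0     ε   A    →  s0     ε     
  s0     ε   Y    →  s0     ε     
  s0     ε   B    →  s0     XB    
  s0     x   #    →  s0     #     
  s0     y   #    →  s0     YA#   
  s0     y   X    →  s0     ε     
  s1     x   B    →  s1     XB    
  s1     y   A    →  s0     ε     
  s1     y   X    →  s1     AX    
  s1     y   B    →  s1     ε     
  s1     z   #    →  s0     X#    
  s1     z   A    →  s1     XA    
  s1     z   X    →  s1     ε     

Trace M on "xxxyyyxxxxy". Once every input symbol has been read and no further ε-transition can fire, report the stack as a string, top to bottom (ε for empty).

(s0, xxxyyyxxxxy, #)
  read x, top #: go to s0, push # → (s0, xxyyyxxxxy, #)
  read x, top #: go to s0, push # → (s0, xyyyxxxxy, #)
  read x, top #: go to s0, push # → (s0, yyyxxxxy, #)
  read y, top #: go to s0, push YA# → (s0, yyxxxxy, YA#)
  ε-move, top Y: go to s0, push ε → (s0, yyxxxxy, A#)
  ε-move, top A: go to s0, push ε → (s0, yyxxxxy, #)
  read y, top #: go to s0, push YA# → (s0, yxxxxy, YA#)
  ε-move, top Y: go to s0, push ε → (s0, yxxxxy, A#)
  ε-move, top A: go to s0, push ε → (s0, yxxxxy, #)
  read y, top #: go to s0, push YA# → (s0, xxxxy, YA#)
  ε-move, top Y: go to s0, push ε → (s0, xxxxy, A#)
  ε-move, top A: go to s0, push ε → (s0, xxxxy, #)
  read x, top #: go to s0, push # → (s0, xxxy, #)
  read x, top #: go to s0, push # → (s0, xxy, #)
  read x, top #: go to s0, push # → (s0, xy, #)
  read x, top #: go to s0, push # → (s0, y, #)
  read y, top #: go to s0, push YA# → (s0, ε, YA#)
  ε-move, top Y: go to s0, push ε → (s0, ε, A#)
  ε-move, top A: go to s0, push ε → (s0, ε, #)
All input consumed in state s0 with stack #.

#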